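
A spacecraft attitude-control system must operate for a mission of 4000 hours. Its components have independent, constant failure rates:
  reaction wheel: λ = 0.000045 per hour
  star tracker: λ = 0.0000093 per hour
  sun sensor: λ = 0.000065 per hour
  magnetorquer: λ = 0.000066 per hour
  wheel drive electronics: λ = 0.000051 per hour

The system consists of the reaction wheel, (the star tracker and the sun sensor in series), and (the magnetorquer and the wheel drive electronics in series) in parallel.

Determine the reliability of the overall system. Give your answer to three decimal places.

R(reaction wheel) = exp(−0.000045 × 4000) = 0.83527
R(star tracker) = exp(−0.0000093 × 4000) = 0.96348
R(sun sensor) = exp(−0.000065 × 4000) = 0.77105
R(magnetorquer) = exp(−0.000066 × 4000) = 0.76797
R(wheel drive electronics) = exp(−0.000051 × 4000) = 0.81546
Series (star tracker and sun sensor): 0.96348 × 0.77105 = 0.74289
Series (magnetorquer and wheel drive electronics): 0.76797 × 0.81546 = 0.62625
Parallel (reaction wheel, [0.74289], and [0.62625]): 1 − (1 − 0.83527)(1 − 0.74289)(1 − 0.62625) = 0.984

0.984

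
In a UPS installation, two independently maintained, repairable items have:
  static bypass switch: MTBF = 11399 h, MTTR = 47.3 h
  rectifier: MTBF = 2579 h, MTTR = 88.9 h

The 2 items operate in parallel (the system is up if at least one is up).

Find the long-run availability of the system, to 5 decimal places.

A(static bypass switch) = MTBF/(MTBF+MTTR) = 11399/(11399+47.3) = 0.995868
A(rectifier) = MTBF/(MTBF+MTTR) = 2579/(2579+88.9) = 0.966678
Parallel availability: 1 − (1 − 0.995868)(1 − 0.966678) = 0.99986

0.99986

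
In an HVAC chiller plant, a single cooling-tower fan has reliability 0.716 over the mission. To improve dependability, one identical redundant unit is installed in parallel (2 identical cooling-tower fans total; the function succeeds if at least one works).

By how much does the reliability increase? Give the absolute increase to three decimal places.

R_before = 0.716
R_after = 1 − (1 − 0.716)^2 = 0.919
ΔR = 0.919 − 0.716 = 0.203

0.203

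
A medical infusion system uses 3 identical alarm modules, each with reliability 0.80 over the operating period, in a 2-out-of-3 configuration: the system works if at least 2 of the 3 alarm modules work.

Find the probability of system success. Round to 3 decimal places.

0.896

R = Σ_{i=2}^{3} C(3,i) p^i (1−p)^{3−i} with p = 0.80
C(3,2)·0.80^2·0.20^1 = 0.38400
C(3,3)·0.80^3·0.20^0 = 0.51200
Sum = 0.896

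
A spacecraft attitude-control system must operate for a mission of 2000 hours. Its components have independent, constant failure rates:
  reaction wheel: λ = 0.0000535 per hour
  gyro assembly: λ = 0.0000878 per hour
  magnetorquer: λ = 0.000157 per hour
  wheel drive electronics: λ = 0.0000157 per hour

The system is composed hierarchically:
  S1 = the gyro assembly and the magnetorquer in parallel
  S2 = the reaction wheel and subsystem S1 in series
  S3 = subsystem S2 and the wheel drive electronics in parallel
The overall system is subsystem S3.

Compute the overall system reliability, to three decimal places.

R(reaction wheel) = exp(−0.0000535 × 2000) = 0.89853
R(gyro assembly) = exp(−0.0000878 × 2000) = 0.83895
R(magnetorquer) = exp(−0.000157 × 2000) = 0.73052
R(wheel drive electronics) = exp(−0.0000157 × 2000) = 0.96909
Parallel (gyro assembly and magnetorquer): 1 − (1 − 0.83895)(1 − 0.73052) = 0.95660
Series (reaction wheel and [0.95660]): 0.89853 × 0.95660 = 0.85953
Parallel ([0.85953] and wheel drive electronics): 1 − (1 − 0.85953)(1 − 0.96909) = 0.996

0.996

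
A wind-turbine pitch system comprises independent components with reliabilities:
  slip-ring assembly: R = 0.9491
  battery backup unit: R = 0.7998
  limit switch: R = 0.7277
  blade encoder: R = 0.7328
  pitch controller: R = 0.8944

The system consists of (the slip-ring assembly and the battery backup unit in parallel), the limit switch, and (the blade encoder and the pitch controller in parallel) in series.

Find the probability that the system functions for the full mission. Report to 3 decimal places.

0.700

Parallel (slip-ring assembly and battery backup unit): 1 − (1 − 0.94910)(1 − 0.79980) = 0.98981
Parallel (blade encoder and pitch controller): 1 − (1 − 0.73280)(1 − 0.89440) = 0.97178
Series ([0.98981], limit switch, and [0.97178]): 0.98981 × 0.72770 × 0.97178 = 0.700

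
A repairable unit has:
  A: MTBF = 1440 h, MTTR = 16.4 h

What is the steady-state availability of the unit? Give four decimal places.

A(A) = MTBF/(MTBF+MTTR) = 1440/(1440+16.4) = 0.9887

0.9887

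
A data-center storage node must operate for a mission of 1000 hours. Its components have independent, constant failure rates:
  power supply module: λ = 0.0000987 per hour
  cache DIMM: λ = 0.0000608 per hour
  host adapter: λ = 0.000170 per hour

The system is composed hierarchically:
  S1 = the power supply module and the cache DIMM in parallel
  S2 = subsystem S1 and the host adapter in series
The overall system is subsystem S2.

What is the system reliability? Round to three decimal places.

0.839

R(power supply module) = exp(−0.0000987 × 1000) = 0.90601
R(cache DIMM) = exp(−0.0000608 × 1000) = 0.94101
R(host adapter) = exp(−0.000170 × 1000) = 0.84366
Parallel (power supply module and cache DIMM): 1 − (1 − 0.90601)(1 − 0.94101) = 0.99446
Series ([0.99446] and host adapter): 0.99446 × 0.84366 = 0.839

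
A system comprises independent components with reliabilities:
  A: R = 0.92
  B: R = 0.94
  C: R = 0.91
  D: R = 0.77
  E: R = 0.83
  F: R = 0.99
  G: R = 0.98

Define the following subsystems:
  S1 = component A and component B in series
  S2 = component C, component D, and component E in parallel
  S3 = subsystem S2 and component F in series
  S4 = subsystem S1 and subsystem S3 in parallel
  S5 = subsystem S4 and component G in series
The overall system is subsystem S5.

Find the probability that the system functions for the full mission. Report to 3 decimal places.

Series (A and B): 0.92000 × 0.94000 = 0.86480
Parallel (C, D, and E): 1 − (1 − 0.91000)(1 − 0.77000)(1 − 0.83000) = 0.99648
Series ([0.99648] and F): 0.99648 × 0.99000 = 0.98652
Parallel ([0.86480] and [0.98652]): 1 − (1 − 0.86480)(1 − 0.98652) = 0.99818
Series ([0.99818] and G): 0.99818 × 0.98000 = 0.978

0.978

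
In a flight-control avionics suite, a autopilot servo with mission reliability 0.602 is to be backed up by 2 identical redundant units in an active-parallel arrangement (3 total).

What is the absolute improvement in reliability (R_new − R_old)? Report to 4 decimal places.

R_before = 0.602
R_after = 1 − (1 − 0.602)^3 = 0.9370
ΔR = 0.9370 − 0.602 = 0.3350

0.3350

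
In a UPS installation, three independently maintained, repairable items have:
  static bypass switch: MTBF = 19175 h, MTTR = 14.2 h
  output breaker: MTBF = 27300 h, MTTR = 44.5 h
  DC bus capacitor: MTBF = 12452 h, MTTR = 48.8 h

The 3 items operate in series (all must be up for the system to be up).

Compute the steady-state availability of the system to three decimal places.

0.994

A(static bypass switch) = MTBF/(MTBF+MTTR) = 19175/(19175+14.2) = 0.999260
A(output breaker) = MTBF/(MTBF+MTTR) = 27300/(27300+44.5) = 0.998373
A(DC bus capacitor) = MTBF/(MTBF+MTTR) = 12452/(12452+48.8) = 0.996096
Series availability: 0.999260 × 0.998373 × 0.996096 = 0.994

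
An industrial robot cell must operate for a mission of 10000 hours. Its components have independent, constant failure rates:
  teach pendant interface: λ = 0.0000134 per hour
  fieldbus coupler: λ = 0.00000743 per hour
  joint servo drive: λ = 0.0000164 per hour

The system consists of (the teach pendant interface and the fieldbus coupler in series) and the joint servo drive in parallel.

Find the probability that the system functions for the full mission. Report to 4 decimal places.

R(teach pendant interface) = exp(−0.0000134 × 10000) = 0.874590
R(fieldbus coupler) = exp(−0.00000743 × 10000) = 0.928393
R(joint servo drive) = exp(−0.0000164 × 10000) = 0.848742
Series (teach pendant interface and fieldbus coupler): 0.874590 × 0.928393 = 0.811963
Parallel ([0.811963] and joint servo drive): 1 − (1 − 0.811963)(1 − 0.848742) = 0.9716

0.9716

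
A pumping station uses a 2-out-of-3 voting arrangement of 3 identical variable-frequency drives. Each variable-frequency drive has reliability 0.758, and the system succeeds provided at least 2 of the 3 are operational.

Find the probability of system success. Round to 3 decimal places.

0.853

R = Σ_{i=2}^{3} C(3,i) p^i (1−p)^{3−i} with p = 0.758
C(3,2)·0.758^2·0.242^1 = 0.41713
C(3,3)·0.758^3·0.242^0 = 0.43552
Sum = 0.853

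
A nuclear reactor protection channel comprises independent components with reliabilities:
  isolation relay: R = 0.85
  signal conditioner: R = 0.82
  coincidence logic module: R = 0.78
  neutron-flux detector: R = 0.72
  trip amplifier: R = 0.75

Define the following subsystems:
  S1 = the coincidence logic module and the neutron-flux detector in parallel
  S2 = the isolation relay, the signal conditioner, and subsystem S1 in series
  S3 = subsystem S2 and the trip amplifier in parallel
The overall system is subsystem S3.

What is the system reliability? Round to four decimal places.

0.9135

Parallel (coincidence logic module and neutron-flux detector): 1 − (1 − 0.780000)(1 − 0.720000) = 0.938400
Series (isolation relay, signal conditioner, and [0.938400]): 0.850000 × 0.820000 × 0.938400 = 0.654065
Parallel ([0.654065] and trip amplifier): 1 − (1 − 0.654065)(1 − 0.750000) = 0.9135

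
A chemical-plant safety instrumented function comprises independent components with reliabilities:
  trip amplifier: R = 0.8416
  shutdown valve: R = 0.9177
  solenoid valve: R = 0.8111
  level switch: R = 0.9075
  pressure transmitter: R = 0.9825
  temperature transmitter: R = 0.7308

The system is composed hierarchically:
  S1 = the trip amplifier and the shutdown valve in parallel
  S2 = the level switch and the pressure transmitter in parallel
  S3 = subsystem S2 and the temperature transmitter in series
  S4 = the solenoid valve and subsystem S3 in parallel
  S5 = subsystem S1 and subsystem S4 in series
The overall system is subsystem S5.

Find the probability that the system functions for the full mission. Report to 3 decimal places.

0.937

Parallel (trip amplifier and shutdown valve): 1 − (1 − 0.84160)(1 − 0.91770) = 0.98696
Parallel (level switch and pressure transmitter): 1 − (1 − 0.90750)(1 − 0.98250) = 0.99838
Series ([0.99838] and temperature transmitter): 0.99838 × 0.73080 = 0.72962
Parallel (solenoid valve and [0.72962]): 1 − (1 − 0.81110)(1 − 0.72962) = 0.94893
Series ([0.98696] and [0.94893]): 0.98696 × 0.94893 = 0.937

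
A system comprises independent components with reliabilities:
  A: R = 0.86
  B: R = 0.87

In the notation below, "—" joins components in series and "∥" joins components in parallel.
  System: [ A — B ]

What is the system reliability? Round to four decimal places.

Series (A and B): 0.860000 × 0.870000 = 0.7482

0.7482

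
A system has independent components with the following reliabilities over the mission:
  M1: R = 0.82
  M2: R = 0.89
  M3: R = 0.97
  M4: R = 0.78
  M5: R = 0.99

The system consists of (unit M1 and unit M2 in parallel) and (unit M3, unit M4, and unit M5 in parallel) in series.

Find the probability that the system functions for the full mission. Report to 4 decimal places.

0.9801

Parallel (M1 and M2): 1 − (1 − 0.820000)(1 − 0.890000) = 0.980200
Parallel (M3, M4, and M5): 1 − (1 − 0.970000)(1 − 0.780000)(1 − 0.990000) = 0.999934
Series ([0.980200] and [0.999934]): 0.980200 × 0.999934 = 0.9801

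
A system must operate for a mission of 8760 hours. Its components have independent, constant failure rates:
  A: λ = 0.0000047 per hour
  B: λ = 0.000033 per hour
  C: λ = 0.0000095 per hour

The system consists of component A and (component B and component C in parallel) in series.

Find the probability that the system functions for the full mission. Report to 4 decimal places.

0.9404

R(A) = exp(−0.0000047 × 8760) = 0.959664
R(B) = exp(−0.000033 × 8760) = 0.748952
R(C) = exp(−0.0000095 × 8760) = 0.920149
Parallel (B and C): 1 − (1 − 0.748952)(1 − 0.920149) = 0.979954
Series (A and [0.979954]): 0.959664 × 0.979954 = 0.9404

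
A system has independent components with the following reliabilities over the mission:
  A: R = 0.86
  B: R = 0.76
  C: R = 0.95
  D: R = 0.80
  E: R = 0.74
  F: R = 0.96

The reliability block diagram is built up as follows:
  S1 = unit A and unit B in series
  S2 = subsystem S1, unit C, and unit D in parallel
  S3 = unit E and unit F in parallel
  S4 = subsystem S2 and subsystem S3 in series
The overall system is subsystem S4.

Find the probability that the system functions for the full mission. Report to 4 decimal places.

Series (A and B): 0.860000 × 0.760000 = 0.653600
Parallel ([0.653600], C, and D): 1 − (1 − 0.653600)(1 − 0.950000)(1 − 0.800000) = 0.996536
Parallel (E and F): 1 − (1 − 0.740000)(1 − 0.960000) = 0.989600
Series ([0.996536] and [0.989600]): 0.996536 × 0.989600 = 0.9862

0.9862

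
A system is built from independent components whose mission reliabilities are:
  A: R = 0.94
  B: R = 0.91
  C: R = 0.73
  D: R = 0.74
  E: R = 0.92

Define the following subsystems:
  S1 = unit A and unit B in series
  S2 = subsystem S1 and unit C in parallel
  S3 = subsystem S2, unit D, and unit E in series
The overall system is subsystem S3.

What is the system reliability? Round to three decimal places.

Series (A and B): 0.94000 × 0.91000 = 0.85540
Parallel ([0.85540] and C): 1 − (1 − 0.85540)(1 − 0.73000) = 0.96096
Series ([0.96096], D, and E): 0.96096 × 0.74000 × 0.92000 = 0.654

0.654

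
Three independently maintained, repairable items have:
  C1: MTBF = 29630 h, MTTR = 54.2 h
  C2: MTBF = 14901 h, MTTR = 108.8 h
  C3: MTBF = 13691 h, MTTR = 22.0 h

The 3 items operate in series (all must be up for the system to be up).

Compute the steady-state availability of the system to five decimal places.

A(C1) = MTBF/(MTBF+MTTR) = 29630/(29630+54.2) = 0.998174
A(C2) = MTBF/(MTBF+MTTR) = 14901/(14901+108.8) = 0.992751
A(C3) = MTBF/(MTBF+MTTR) = 13691/(13691+22.0) = 0.998396
Series availability: 0.998174 × 0.992751 × 0.998396 = 0.98935

0.98935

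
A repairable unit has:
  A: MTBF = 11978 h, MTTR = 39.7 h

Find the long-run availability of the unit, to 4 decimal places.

0.9967

A(A) = MTBF/(MTBF+MTTR) = 11978/(11978+39.7) = 0.9967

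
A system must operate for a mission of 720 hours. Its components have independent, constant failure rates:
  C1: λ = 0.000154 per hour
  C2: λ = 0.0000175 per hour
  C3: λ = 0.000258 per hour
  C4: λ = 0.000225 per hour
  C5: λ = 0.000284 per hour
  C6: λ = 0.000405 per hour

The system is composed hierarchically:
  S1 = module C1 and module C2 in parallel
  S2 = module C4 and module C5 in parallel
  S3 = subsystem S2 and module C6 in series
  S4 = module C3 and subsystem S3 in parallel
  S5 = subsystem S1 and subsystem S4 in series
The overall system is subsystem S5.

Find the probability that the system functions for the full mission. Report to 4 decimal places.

R(C1) = exp(−0.000154 × 720) = 0.895046
R(C2) = exp(−0.0000175 × 720) = 0.987479
R(C3) = exp(−0.000258 × 720) = 0.830473
R(C4) = exp(−0.000225 × 720) = 0.850441
R(C5) = exp(−0.000284 × 720) = 0.815071
R(C6) = exp(−0.000405 × 720) = 0.747067
Parallel (C1 and C2): 1 − (1 − 0.895046)(1 − 0.987479) = 0.998686
Parallel (C4 and C5): 1 − (1 − 0.850441)(1 − 0.815071) = 0.972342
Series ([0.972342] and C6): 0.972342 × 0.747067 = 0.726405
Parallel (C3 and [0.726405]): 1 − (1 − 0.830473)(1 − 0.726405) = 0.953618
Series ([0.998686] and [0.953618]): 0.998686 × 0.953618 = 0.9524

0.9524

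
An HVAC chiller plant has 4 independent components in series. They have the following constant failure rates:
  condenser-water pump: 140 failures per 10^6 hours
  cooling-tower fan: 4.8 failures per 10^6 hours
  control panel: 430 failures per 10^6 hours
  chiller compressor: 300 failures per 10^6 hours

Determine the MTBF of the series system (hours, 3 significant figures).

1140

Series of exponential components: λ_sys = Σ λ_i
λ_sys = 0.00014 + 0.0000048 + 0.00043 + 0.00030 = 8.7480e-04 /h
MTBF = 1 / λ_sys = 1140 h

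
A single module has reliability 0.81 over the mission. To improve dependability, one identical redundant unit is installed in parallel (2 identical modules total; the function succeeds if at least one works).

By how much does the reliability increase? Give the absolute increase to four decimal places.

R_before = 0.81
R_after = 1 − (1 − 0.81)^2 = 0.9639
ΔR = 0.9639 − 0.81 = 0.1539

0.1539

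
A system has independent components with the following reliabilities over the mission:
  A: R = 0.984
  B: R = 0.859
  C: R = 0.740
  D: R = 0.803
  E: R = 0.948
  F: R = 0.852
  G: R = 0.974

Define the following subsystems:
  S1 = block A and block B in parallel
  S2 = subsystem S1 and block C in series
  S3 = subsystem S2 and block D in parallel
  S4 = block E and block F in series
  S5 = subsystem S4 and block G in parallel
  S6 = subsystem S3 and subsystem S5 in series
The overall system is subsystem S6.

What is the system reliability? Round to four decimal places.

Parallel (A and B): 1 − (1 − 0.984000)(1 − 0.859000) = 0.997744
Series ([0.997744] and C): 0.997744 × 0.740000 = 0.738331
Parallel ([0.738331] and D): 1 − (1 − 0.738331)(1 − 0.803000) = 0.948451
Series (E and F): 0.948000 × 0.852000 = 0.807696
Parallel ([0.807696] and G): 1 − (1 − 0.807696)(1 − 0.974000) = 0.995000
Series ([0.948451] and [0.995000]): 0.948451 × 0.995000 = 0.9437

0.9437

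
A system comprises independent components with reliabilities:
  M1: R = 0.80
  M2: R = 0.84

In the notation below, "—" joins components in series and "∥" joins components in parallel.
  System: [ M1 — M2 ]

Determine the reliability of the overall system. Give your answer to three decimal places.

Series (M1 and M2): 0.80000 × 0.84000 = 0.672

0.672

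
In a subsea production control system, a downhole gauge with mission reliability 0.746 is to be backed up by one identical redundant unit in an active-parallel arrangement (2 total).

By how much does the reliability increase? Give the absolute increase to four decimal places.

R_before = 0.746
R_after = 1 − (1 − 0.746)^2 = 0.9355
ΔR = 0.9355 − 0.746 = 0.1895

0.1895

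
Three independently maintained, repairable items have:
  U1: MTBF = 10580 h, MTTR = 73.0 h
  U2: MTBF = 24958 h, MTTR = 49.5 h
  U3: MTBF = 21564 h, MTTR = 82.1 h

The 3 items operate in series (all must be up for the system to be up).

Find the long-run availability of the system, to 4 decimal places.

0.9874

A(U1) = MTBF/(MTBF+MTTR) = 10580/(10580+73.0) = 0.993147
A(U2) = MTBF/(MTBF+MTTR) = 24958/(24958+49.5) = 0.998021
A(U3) = MTBF/(MTBF+MTTR) = 21564/(21564+82.1) = 0.996207
Series availability: 0.993147 × 0.998021 × 0.996207 = 0.9874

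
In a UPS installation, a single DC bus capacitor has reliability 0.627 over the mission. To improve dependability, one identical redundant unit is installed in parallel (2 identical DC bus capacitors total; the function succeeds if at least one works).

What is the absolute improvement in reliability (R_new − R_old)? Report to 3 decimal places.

R_before = 0.627
R_after = 1 − (1 − 0.627)^2 = 0.861
ΔR = 0.861 − 0.627 = 0.234

0.234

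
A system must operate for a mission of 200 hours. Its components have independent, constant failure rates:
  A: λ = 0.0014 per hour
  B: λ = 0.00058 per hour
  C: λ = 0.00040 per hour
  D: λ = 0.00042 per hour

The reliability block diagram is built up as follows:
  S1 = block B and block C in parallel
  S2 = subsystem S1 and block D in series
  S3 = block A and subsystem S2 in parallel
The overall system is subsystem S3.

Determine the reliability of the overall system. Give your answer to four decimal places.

R(A) = exp(−0.0014 × 200) = 0.755784
R(B) = exp(−0.00058 × 200) = 0.890475
R(C) = exp(−0.00040 × 200) = 0.923116
R(D) = exp(−0.00042 × 200) = 0.919431
Parallel (B and C): 1 − (1 − 0.890475)(1 − 0.923116) = 0.991579
Series ([0.991579] and D): 0.991579 × 0.919431 = 0.911688
Parallel (A and [0.911688]): 1 − (1 − 0.755784)(1 − 0.911688) = 0.9784

0.9784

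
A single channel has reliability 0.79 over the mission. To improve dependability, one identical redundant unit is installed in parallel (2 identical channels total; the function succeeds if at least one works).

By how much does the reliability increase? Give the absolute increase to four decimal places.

0.1659

R_before = 0.79
R_after = 1 − (1 − 0.79)^2 = 0.9559
ΔR = 0.9559 − 0.79 = 0.1659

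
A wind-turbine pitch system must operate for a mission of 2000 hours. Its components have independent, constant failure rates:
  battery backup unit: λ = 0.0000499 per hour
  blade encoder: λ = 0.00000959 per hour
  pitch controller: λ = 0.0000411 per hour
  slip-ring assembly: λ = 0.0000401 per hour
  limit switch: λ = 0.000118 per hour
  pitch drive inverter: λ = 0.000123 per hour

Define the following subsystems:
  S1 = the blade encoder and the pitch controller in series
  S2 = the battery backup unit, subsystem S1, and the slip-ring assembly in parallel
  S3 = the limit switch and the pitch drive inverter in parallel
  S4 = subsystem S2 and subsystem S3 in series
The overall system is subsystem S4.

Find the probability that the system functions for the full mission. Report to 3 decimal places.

0.953

R(battery backup unit) = exp(−0.0000499 × 2000) = 0.90502
R(blade encoder) = exp(−0.00000959 × 2000) = 0.98100
R(pitch controller) = exp(−0.0000411 × 2000) = 0.92109
R(slip-ring assembly) = exp(−0.0000401 × 2000) = 0.92293
R(limit switch) = exp(−0.000118 × 2000) = 0.78978
R(pitch drive inverter) = exp(−0.000123 × 2000) = 0.78192
Series (blade encoder and pitch controller): 0.98100 × 0.92109 = 0.90359
Parallel (battery backup unit, [0.90359], and slip-ring assembly): 1 − (1 − 0.90502)(1 − 0.90359)(1 − 0.92293) = 0.99929
Parallel (limit switch and pitch drive inverter): 1 − (1 − 0.78978)(1 − 0.78192) = 0.95416
Series ([0.99929] and [0.95416]): 0.99929 × 0.95416 = 0.953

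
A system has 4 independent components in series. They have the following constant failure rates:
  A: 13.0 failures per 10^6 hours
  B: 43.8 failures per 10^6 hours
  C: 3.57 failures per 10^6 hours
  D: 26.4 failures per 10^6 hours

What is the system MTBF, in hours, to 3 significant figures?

Series of exponential components: λ_sys = Σ λ_i
λ_sys = 0.0000130 + 0.0000438 + 0.00000357 + 0.0000264 = 8.6770e-05 /h
MTBF = 1 / λ_sys = 11500 h

11500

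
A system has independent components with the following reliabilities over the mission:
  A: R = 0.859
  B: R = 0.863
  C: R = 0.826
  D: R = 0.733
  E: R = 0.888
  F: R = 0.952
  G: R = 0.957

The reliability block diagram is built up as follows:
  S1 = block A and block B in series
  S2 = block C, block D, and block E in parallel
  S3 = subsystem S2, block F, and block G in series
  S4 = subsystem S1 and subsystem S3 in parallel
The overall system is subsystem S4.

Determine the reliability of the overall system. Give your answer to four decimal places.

Series (A and B): 0.859000 × 0.863000 = 0.741317
Parallel (C, D, and E): 1 − (1 − 0.826000)(1 − 0.733000)(1 − 0.888000) = 0.994797
Series ([0.994797], F, and G): 0.994797 × 0.952000 × 0.957000 = 0.906324
Parallel ([0.741317] and [0.906324]): 1 − (1 − 0.741317)(1 − 0.906324) = 0.9758

0.9758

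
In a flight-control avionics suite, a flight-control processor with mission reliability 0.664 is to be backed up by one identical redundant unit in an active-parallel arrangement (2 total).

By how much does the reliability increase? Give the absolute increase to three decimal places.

R_before = 0.664
R_after = 1 − (1 − 0.664)^2 = 0.887
ΔR = 0.887 − 0.664 = 0.223

0.223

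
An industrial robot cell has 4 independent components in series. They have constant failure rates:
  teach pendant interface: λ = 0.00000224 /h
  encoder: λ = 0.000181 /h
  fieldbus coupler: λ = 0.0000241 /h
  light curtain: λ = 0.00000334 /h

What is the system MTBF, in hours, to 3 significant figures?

Series of exponential components: λ_sys = Σ λ_i
λ_sys = 0.00000224 + 0.000181 + 0.0000241 + 0.00000334 = 2.1068e-04 /h
MTBF = 1 / λ_sys = 4750 h

4750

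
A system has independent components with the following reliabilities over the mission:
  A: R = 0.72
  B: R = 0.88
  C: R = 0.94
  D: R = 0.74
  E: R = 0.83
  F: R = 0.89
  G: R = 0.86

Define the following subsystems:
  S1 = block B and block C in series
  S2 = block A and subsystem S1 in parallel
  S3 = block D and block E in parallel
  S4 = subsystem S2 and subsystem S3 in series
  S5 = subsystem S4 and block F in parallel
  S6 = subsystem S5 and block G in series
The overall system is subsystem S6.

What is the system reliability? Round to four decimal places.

0.8514

Series (B and C): 0.880000 × 0.940000 = 0.827200
Parallel (A and [0.827200]): 1 − (1 − 0.720000)(1 − 0.827200) = 0.951616
Parallel (D and E): 1 − (1 − 0.740000)(1 − 0.830000) = 0.955800
Series ([0.951616] and [0.955800]): 0.951616 × 0.955800 = 0.909555
Parallel ([0.909555] and F): 1 − (1 − 0.909555)(1 − 0.890000) = 0.990051
Series ([0.990051] and G): 0.990051 × 0.860000 = 0.8514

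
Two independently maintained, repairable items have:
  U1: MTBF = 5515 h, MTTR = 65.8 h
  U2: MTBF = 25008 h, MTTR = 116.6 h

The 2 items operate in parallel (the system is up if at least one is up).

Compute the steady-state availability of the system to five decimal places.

A(U1) = MTBF/(MTBF+MTTR) = 5515/(5515+65.8) = 0.988210
A(U2) = MTBF/(MTBF+MTTR) = 25008/(25008+116.6) = 0.995359
Parallel availability: 1 − (1 − 0.988210)(1 − 0.995359) = 0.99995

0.99995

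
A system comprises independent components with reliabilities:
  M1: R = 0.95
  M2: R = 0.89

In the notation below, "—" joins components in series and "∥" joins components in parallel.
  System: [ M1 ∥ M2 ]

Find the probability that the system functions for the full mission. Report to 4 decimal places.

Parallel (M1 and M2): 1 − (1 − 0.950000)(1 − 0.890000) = 0.9945

0.9945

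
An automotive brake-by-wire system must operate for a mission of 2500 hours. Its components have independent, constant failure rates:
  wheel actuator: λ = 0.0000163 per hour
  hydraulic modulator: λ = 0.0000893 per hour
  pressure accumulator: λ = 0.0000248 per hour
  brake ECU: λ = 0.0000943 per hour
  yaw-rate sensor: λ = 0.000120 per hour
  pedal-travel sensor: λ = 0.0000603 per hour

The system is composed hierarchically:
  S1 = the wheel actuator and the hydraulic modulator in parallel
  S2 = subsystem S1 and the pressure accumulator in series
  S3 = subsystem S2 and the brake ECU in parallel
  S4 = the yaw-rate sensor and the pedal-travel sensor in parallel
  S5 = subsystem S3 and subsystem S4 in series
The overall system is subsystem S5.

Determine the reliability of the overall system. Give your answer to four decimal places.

0.9500

R(wheel actuator) = exp(−0.0000163 × 2500) = 0.960069
R(hydraulic modulator) = exp(−0.0000893 × 2500) = 0.799915
R(pressure accumulator) = exp(−0.0000248 × 2500) = 0.939883
R(brake ECU) = exp(−0.0000943 × 2500) = 0.789978
R(yaw-rate sensor) = exp(−0.000120 × 2500) = 0.740818
R(pedal-travel sensor) = exp(−0.0000603 × 2500) = 0.860063
Parallel (wheel actuator and hydraulic modulator): 1 − (1 − 0.960069)(1 − 0.799915) = 0.992010
Series ([0.992010] and pressure accumulator): 0.992010 × 0.939883 = 0.932373
Parallel ([0.932373] and brake ECU): 1 − (1 − 0.932373)(1 − 0.789978) = 0.985797
Parallel (yaw-rate sensor and pedal-travel sensor): 1 − (1 − 0.740818)(1 − 0.860063) = 0.963731
Series ([0.985797] and [0.963731]): 0.985797 × 0.963731 = 0.9500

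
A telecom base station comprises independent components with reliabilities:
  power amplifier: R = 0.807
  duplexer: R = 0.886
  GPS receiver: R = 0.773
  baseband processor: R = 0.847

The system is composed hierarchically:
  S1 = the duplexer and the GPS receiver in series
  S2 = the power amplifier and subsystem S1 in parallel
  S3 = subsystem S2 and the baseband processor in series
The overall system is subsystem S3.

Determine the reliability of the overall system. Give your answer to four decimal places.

0.7955

Series (duplexer and GPS receiver): 0.886000 × 0.773000 = 0.684878
Parallel (power amplifier and [0.684878]): 1 − (1 − 0.807000)(1 − 0.684878) = 0.939181
Series ([0.939181] and baseband processor): 0.939181 × 0.847000 = 0.7955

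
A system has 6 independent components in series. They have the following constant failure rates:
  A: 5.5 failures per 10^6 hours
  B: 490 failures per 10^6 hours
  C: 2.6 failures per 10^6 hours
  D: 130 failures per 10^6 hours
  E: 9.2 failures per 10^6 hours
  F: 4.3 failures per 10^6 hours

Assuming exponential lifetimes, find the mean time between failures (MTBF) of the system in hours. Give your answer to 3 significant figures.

Series of exponential components: λ_sys = Σ λ_i
λ_sys = 0.0000055 + 0.00049 + 0.0000026 + 0.00013 + 0.0000092 + 0.0000043 = 6.4160e-04 /h
MTBF = 1 / λ_sys = 1560 h

1560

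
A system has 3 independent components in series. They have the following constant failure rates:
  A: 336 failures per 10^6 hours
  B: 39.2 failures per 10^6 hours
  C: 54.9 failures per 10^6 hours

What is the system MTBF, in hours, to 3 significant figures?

2330

Series of exponential components: λ_sys = Σ λ_i
λ_sys = 0.000336 + 0.0000392 + 0.0000549 = 4.3010e-04 /h
MTBF = 1 / λ_sys = 2330 h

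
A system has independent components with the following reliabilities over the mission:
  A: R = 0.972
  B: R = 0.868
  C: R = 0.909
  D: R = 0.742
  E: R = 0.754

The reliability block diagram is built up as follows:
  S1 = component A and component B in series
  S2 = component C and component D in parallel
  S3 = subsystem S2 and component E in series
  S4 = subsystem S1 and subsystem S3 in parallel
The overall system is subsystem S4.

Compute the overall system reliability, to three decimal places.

Series (A and B): 0.97200 × 0.86800 = 0.84370
Parallel (C and D): 1 − (1 − 0.90900)(1 − 0.74200) = 0.97652
Series ([0.97652] and E): 0.97652 × 0.75400 = 0.73630
Parallel ([0.84370] and [0.73630]): 1 − (1 − 0.84370)(1 − 0.73630) = 0.959

0.959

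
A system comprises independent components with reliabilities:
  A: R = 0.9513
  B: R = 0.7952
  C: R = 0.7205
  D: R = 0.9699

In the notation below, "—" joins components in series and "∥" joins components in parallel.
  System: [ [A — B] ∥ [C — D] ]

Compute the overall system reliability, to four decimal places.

0.9267

Series (A and B): 0.951300 × 0.795200 = 0.756474
Series (C and D): 0.720500 × 0.969900 = 0.698813
Parallel ([0.756474] and [0.698813]): 1 − (1 − 0.756474)(1 − 0.698813) = 0.9267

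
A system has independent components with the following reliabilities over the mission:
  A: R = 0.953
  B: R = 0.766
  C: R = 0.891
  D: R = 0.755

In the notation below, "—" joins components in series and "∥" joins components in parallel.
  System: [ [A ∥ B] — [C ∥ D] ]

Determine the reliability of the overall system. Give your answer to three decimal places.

Parallel (A and B): 1 − (1 − 0.95300)(1 − 0.76600) = 0.98900
Parallel (C and D): 1 − (1 − 0.89100)(1 − 0.75500) = 0.97330
Series ([0.98900] and [0.97330]): 0.98900 × 0.97330 = 0.963

0.963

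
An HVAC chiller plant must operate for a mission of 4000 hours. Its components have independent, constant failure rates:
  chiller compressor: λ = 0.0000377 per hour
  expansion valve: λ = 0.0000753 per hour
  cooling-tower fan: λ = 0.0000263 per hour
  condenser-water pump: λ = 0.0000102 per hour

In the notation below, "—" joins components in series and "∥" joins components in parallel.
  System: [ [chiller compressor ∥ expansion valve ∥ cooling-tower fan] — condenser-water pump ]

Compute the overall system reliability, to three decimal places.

R(chiller compressor) = exp(−0.0000377 × 4000) = 0.86002
R(expansion valve) = exp(−0.0000753 × 4000) = 0.73993
R(cooling-tower fan) = exp(−0.0000263 × 4000) = 0.90014
R(condenser-water pump) = exp(−0.0000102 × 4000) = 0.96002
Parallel (chiller compressor, expansion valve, and cooling-tower fan): 1 − (1 − 0.86002)(1 − 0.73993)(1 − 0.90014) = 0.99636
Series ([0.99636] and condenser-water pump): 0.99636 × 0.96002 = 0.957

0.957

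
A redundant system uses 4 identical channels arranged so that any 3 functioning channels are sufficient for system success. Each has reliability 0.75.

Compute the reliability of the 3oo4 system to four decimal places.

0.7383

R = Σ_{i=3}^{4} C(4,i) p^i (1−p)^{4−i} with p = 0.75
C(4,3)·0.75^3·0.25^1 = 0.421875
C(4,4)·0.75^4·0.25^0 = 0.316406
Sum = 0.7383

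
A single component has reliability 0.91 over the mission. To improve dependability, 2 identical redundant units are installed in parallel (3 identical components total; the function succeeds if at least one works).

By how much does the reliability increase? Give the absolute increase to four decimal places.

0.0893

R_before = 0.91
R_after = 1 − (1 − 0.91)^3 = 0.9993
ΔR = 0.9993 − 0.91 = 0.0893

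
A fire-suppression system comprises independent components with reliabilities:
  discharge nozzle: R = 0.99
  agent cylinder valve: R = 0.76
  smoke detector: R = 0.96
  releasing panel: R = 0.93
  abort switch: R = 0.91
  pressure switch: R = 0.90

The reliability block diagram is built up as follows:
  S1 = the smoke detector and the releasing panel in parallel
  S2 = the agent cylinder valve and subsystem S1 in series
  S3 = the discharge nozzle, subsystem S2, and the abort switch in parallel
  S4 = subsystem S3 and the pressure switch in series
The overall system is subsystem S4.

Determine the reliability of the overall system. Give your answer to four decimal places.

Parallel (smoke detector and releasing panel): 1 − (1 − 0.960000)(1 − 0.930000) = 0.997200
Series (agent cylinder valve and [0.997200]): 0.760000 × 0.997200 = 0.757872
Parallel (discharge nozzle, [0.757872], and abort switch): 1 − (1 − 0.990000)(1 − 0.757872)(1 − 0.910000) = 0.999782
Series ([0.999782] and pressure switch): 0.999782 × 0.900000 = 0.8998

0.8998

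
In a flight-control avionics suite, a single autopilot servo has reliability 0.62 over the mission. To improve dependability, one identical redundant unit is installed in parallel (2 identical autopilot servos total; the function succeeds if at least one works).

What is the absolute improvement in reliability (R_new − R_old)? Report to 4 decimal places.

0.2356

R_before = 0.62
R_after = 1 − (1 − 0.62)^2 = 0.8556
ΔR = 0.8556 − 0.62 = 0.2356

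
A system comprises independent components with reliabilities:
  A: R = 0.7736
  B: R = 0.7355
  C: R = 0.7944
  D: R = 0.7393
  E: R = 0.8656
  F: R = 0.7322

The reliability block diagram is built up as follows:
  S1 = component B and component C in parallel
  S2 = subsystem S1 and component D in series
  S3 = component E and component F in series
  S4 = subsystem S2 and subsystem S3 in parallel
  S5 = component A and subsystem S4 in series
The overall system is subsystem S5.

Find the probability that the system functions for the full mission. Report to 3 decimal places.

Parallel (B and C): 1 − (1 − 0.73550)(1 − 0.79440) = 0.94562
Series ([0.94562] and D): 0.94562 × 0.73930 = 0.69910
Series (E and F): 0.86560 × 0.73220 = 0.63379
Parallel ([0.69910] and [0.63379]): 1 − (1 − 0.69910)(1 − 0.63379) = 0.88981
Series (A and [0.88981]): 0.77360 × 0.88981 = 0.688

0.688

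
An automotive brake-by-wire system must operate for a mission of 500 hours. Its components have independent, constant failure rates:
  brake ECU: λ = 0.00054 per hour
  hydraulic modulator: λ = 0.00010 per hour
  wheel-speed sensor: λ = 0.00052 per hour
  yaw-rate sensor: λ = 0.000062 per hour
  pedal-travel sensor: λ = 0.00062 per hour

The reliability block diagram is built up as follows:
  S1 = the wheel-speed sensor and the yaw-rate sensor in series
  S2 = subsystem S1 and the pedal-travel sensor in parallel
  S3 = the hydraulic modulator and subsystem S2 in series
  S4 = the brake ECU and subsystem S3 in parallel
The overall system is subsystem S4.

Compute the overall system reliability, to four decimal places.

R(brake ECU) = exp(−0.00054 × 500) = 0.763379
R(hydraulic modulator) = exp(−0.00010 × 500) = 0.951229
R(wheel-speed sensor) = exp(−0.00052 × 500) = 0.771052
R(yaw-rate sensor) = exp(−0.000062 × 500) = 0.969476
R(pedal-travel sensor) = exp(−0.00062 × 500) = 0.733447
Series (wheel-speed sensor and yaw-rate sensor): 0.771052 × 0.969476 = 0.747516
Parallel ([0.747516] and pedal-travel sensor): 1 − (1 − 0.747516)(1 − 0.733447) = 0.932700
Series (hydraulic modulator and [0.932700]): 0.951229 × 0.932700 = 0.887211
Parallel (brake ECU and [0.887211]): 1 − (1 − 0.763379)(1 − 0.887211) = 0.9733

0.9733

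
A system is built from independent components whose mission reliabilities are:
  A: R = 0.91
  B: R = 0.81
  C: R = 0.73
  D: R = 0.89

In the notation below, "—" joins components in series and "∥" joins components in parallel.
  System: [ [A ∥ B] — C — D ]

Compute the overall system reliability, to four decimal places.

Parallel (A and B): 1 − (1 − 0.910000)(1 − 0.810000) = 0.982900
Series ([0.982900], C, and D): 0.982900 × 0.730000 × 0.890000 = 0.6386

0.6386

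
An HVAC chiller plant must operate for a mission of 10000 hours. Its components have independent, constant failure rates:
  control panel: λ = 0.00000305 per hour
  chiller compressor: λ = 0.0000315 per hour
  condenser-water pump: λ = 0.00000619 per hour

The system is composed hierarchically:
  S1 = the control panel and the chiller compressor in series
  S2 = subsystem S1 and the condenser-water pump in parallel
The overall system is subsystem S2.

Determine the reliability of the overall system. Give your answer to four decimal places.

0.9825

R(control panel) = exp(−0.00000305 × 10000) = 0.969960
R(chiller compressor) = exp(−0.0000315 × 10000) = 0.729789
R(condenser-water pump) = exp(−0.00000619 × 10000) = 0.939977
Series (control panel and chiller compressor): 0.969960 × 0.729789 = 0.707866
Parallel ([0.707866] and condenser-water pump): 1 − (1 − 0.707866)(1 − 0.939977) = 0.9825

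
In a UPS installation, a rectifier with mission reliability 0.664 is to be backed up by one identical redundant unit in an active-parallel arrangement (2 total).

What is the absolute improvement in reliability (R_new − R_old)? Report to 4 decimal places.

R_before = 0.664
R_after = 1 − (1 − 0.664)^2 = 0.8871
ΔR = 0.8871 − 0.664 = 0.2231

0.2231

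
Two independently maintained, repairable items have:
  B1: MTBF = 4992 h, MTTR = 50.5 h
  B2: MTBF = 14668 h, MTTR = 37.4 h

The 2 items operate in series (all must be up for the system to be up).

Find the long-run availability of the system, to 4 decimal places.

A(B1) = MTBF/(MTBF+MTTR) = 4992/(4992+50.5) = 0.989985
A(B2) = MTBF/(MTBF+MTTR) = 14668/(14668+37.4) = 0.997457
Series availability: 0.989985 × 0.997457 = 0.9875

0.9875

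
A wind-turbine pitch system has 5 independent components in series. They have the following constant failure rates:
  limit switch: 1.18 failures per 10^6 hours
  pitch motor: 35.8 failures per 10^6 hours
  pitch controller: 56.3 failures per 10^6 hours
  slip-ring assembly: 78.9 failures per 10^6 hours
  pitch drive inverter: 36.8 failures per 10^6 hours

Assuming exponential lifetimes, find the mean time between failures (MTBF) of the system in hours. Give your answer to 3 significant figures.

4790

Series of exponential components: λ_sys = Σ λ_i
λ_sys = 0.00000118 + 0.0000358 + 0.0000563 + 0.0000789 + 0.0000368 = 2.0898e-04 /h
MTBF = 1 / λ_sys = 4790 h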